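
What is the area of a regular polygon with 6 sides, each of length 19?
For a regular 6-gon with side length s = 19:
Apothem a = s / (2*tan(pi/6)) = 19 / (2*tan(pi/6)) ≈ 16.4545
Perimeter P = 6 * 19 = 114
Area = (1/2) * P * a = (1/2) * 114 * 16.4545 = 937.91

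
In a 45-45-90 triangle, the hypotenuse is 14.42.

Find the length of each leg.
In a 45-45-90 triangle, hypotenuse = leg·√2  →  leg = hypotenuse/√2
leg = 14.42/√2 = 10.2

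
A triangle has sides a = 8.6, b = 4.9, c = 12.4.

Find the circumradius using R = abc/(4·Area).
s = (a+b+c)/2 = 12.95
Area = √(s(s-a)(s-b)(s-c)) = √(12.95·4.35·8.05·0.55) = 15.7928
R = abc/(4·Area) = (8.6·4.9·12.4)/(4·15.7928) = 522.536/63.1712 = 8.272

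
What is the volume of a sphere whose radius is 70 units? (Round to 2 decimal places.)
Volume = (4/3) * pi * r³
Volume = (4/3) * pi * 70³
Volume = (4/3) * pi * 343000
Volume = 1436755.04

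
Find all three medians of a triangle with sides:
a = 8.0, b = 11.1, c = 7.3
Using m_x = ½√(2y² + 2z² - x²):
m_a = ½√(2·11.1² + 2·7.3² - 8.0²) = ½√289 = 8.5
m_b = ½√(2·8.0² + 2·7.3² - 11.1²) = ½√111.37 = 5.277
m_c = ½√(2·8.0² + 2·11.1² - 7.3²) = ½√321.13 = 8.96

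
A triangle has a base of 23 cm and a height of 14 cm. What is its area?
Area = (1/2) * base * height
Area = (1/2) * 23 * 14
Area = 161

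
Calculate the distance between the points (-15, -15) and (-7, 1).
Using the distance formula: d = sqrt((x₂-x₁)² + (y₂-y₁)²)
dx = (-7) - (-15) = 8
dy = 1 - (-15) = 16
d = sqrt(8² + 16²) = sqrt(64 + 256) = sqrt(320) = 17.89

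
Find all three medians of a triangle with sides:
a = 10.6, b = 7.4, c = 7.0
Using m_x = ½√(2y² + 2z² - x²):
m_a = ½√(2·7.4² + 2·7.0² - 10.6²) = ½√95.16 = 4.877
m_b = ½√(2·10.6² + 2·7.0² - 7.4²) = ½√267.96 = 8.185
m_c = ½√(2·10.6² + 2·7.4² - 7.0²) = ½√285.24 = 8.445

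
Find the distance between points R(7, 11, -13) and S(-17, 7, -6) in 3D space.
d = √[(-24)² + (-4)² + (7)²] = √641 = 25.32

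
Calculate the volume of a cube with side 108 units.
Volume = s³
Volume = 108³
Volume = 1259712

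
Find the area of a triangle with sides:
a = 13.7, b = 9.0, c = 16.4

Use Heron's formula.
s = (a+b+c)/2 = (13.7+9.0+16.4)/2 = 19.55
A = √(s(s-a)(s-b)(s-c)) = √(19.55·5.85·10.55·3.15)
A = √3800.72 = 61.65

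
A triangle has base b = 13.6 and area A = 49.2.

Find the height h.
A = ½bh  →  h = 2A/b
h = 2·49.2/13.6 = 7.235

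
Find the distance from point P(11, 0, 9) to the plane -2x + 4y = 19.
d = |(-2)(11) + 4(0) + 0(9) - (19)| / √((-2)² + 4² + 0²) = 41/√20 = 9.168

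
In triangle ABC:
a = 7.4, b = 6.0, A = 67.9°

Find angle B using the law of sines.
sin(B)/b = sin(A)/a
sin(B) = b·sin(A)/a = 6.0·sin(67.9°)/7.4 = 0.751239
B = arcsin(0.751239) = 48.7°  (b ≤ a, so B ≤ A and the acute solution is unique)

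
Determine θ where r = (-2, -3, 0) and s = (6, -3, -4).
r·s = -3, |r|² = 13, |s|² = 61
cos θ = -3/√793 ≈ -0.1065
θ ≈ 96.12°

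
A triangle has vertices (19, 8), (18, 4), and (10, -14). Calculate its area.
Using the coordinate formula: Area = (1/2)|x₁(y₂-y₃) + x₂(y₃-y₁) + x₃(y₁-y₂)|
Area = (1/2)|19(4-(-14)) + 18((-14)-8) + 10(8-4)|
Area = (1/2)|19*18 + 18*(-22) + 10*4|
Area = (1/2)|342 + (-396) + 40|
Area = (1/2)*14 = 7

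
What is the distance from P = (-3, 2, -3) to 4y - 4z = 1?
d = |0(-3) + 4(2) + (-4)(-3) - (1)| / √(0² + 4² + (-4)²) = 19/√32 = 3.359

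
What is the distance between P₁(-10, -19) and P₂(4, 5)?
Using the distance formula: d = sqrt((x₂-x₁)² + (y₂-y₁)²)
dx = 4 - (-10) = 14
dy = 5 - (-19) = 24
d = sqrt(14² + 24²) = sqrt(196 + 576) = sqrt(772) = 27.78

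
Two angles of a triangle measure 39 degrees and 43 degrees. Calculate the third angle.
Sum of angles in a triangle = 180 degrees
Third angle = 180 - 39 - 43
Third angle = 98 degrees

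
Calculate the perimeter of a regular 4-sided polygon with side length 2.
Perimeter = number of sides * side length
Perimeter = 4 * 2
Perimeter = 8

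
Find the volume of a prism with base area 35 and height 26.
Volume = base area * height
Volume = 35 * 26
Volume = 910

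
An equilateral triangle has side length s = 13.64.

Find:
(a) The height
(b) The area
(a) Height h = s·√3/2 = 13.64·√3/2 = 11.81
(b) Area = (√3/4)·s² = (√3/4)·13.64² = (√3/4)·186.05 = 80.56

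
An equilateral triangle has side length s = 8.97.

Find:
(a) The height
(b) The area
(a) Height h = s·√3/2 = 8.97·√3/2 = 7.768
(b) Area = (√3/4)·s² = (√3/4)·8.97² = (√3/4)·80.4609 = 34.84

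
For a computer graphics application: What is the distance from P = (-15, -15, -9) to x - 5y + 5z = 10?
d = |1(-15) + (-5)(-15) + 5(-9) - (10)| / √(1² + (-5)² + 5²) = 5/√51 = 0.7001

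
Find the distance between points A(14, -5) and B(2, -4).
Using the distance formula: d = sqrt((x₂-x₁)² + (y₂-y₁)²)
dx = 2 - 14 = -12
dy = (-4) - (-5) = 1
d = sqrt((-12)² + 1²) = sqrt(144 + 1) = sqrt(145) = 12.04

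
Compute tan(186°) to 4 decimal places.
tan(186 degrees) = 0.1051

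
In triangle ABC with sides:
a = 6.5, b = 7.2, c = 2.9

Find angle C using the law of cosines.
cos(C) = (a² + b² - c²)/(2ab)
cos(C) = (6.5² + 7.2² - 2.9²)/(2·6.5·7.2) = 85.68/93.6 = 0.915385
C = arccos(0.915385) = 23.74°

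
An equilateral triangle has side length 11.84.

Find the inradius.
For an equilateral triangle, r = s/(2√3) where s is the side.
r = 11.84/(2√3) = 11.84/3.464102 = 3.418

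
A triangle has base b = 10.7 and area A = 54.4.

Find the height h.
A = ½bh  →  h = 2A/b
h = 2·54.4/10.7 = 10.17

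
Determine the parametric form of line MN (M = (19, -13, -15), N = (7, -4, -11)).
Direction vector d = N - M = (-12, 9, 4)
x = 19 - 12t, y = -13 + 9t, z = -15 + 4t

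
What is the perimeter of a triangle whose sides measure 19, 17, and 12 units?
Perimeter = sum of all sides
Perimeter = 19 + 17 + 12
Perimeter = 48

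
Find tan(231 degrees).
tan(231 degrees) = 1.2349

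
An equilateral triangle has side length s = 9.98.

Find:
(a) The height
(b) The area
(a) Height h = s·√3/2 = 9.98·√3/2 = 8.643
(b) Area = (√3/4)·s² = (√3/4)·9.98² = (√3/4)·99.6004 = 43.13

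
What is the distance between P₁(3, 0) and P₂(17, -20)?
Using the distance formula: d = sqrt((x₂-x₁)² + (y₂-y₁)²)
dx = 17 - 3 = 14
dy = (-20) - 0 = -20
d = sqrt(14² + (-20)²) = sqrt(196 + 400) = sqrt(596) = 24.41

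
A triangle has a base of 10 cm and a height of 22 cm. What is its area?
Area = (1/2) * base * height
Area = (1/2) * 10 * 22
Area = 110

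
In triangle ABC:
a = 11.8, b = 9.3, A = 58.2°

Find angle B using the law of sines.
sin(B)/b = sin(A)/a
sin(B) = b·sin(A)/a = 9.3·sin(58.2°)/11.8 = 0.669831
B = arcsin(0.669831) = 42.05°  (b ≤ a, so B ≤ A and the acute solution is unique)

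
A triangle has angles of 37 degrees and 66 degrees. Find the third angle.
Sum of angles in a triangle = 180 degrees
Third angle = 180 - 37 - 66
Third angle = 77 degrees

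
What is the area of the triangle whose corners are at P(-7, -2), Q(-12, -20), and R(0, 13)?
Using the coordinate formula: Area = (1/2)|x₁(y₂-y₃) + x₂(y₃-y₁) + x₃(y₁-y₂)|
Area = (1/2)|(-7)((-20)-13) + (-12)(13-(-2)) + 0((-2)-(-20))|
Area = (1/2)|(-7)*(-33) + (-12)*15 + 0*18|
Area = (1/2)|231 + (-180) + 0|
Area = (1/2)*51 = 25.50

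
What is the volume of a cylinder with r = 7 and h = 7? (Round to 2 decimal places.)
Volume = pi * r² * h
Volume = pi * 7² * 7
Volume = pi * 49 * 7
Volume = pi * 343
Volume = 1077.57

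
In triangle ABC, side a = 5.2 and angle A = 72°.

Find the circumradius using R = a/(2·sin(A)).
R = a/(2·sin(A)) = 5.2/(2·sin(72°))
R = 5.2/(2·0.951057) = 5.2/1.902113 = 2.734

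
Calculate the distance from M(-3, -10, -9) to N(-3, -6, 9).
d = √[(0)² + (4)² + (18)²] = √340 = 18.44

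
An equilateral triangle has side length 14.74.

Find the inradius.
For an equilateral triangle, r = s/(2√3) where s is the side.
r = 14.74/(2√3) = 14.74/3.464102 = 4.255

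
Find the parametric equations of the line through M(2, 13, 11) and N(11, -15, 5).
Direction vector d = N - M = (9, -28, -6)
x = 2 + 9t, y = 13 - 28t, z = 11 - 6t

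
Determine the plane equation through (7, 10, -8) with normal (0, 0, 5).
d = n·P = (0)(7) + (0)(10) + (5)(-8) = -40
Plane: 5z = -40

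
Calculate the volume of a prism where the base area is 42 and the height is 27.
Volume = base area * height
Volume = 42 * 27
Volume = 1134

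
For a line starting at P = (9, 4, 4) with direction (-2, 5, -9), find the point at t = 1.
P(1) = (9 + (-2)(1), 4 + 5(1), 4 + (-9)(1)) = (7, 9, -5)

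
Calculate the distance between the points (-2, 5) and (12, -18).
Using the distance formula: d = sqrt((x₂-x₁)² + (y₂-y₁)²)
dx = 12 - (-2) = 14
dy = (-18) - 5 = -23
d = sqrt(14² + (-23)²) = sqrt(196 + 529) = sqrt(725) = 26.93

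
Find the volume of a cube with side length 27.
Volume = s³
Volume = 27³
Volume = 19683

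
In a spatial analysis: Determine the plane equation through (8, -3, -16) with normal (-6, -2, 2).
d = n·P = (-6)(8) + (-2)(-3) + (2)(-16) = -74
Plane: -6x - 2y + 2z = -74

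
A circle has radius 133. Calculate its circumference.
Circumference = 2 * pi * r
Circumference = 2 * pi * 133
Circumference = 835.66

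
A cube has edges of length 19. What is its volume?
Volume = s³
Volume = 19³
Volume = 6859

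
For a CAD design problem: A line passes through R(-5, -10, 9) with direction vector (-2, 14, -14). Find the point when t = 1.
P(1) = (-5 + (-2)(1), -10 + 14(1), 9 + (-14)(1)) = (-7, 4, -5)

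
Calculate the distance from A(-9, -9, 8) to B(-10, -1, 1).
d = √[(-1)² + (8)² + (-7)²] = √114 = 10.68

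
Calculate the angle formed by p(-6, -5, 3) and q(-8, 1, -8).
p·q = 19, |p|² = 70, |q|² = 129
cos θ = 19/√9030 ≈ 0.1999
θ ≈ 78.47°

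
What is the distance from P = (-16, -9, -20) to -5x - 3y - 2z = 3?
d = |(-5)(-16) + (-3)(-9) + (-2)(-20) - (3)| / √((-5)² + (-3)² + (-2)²) = 144/√38 = 23.36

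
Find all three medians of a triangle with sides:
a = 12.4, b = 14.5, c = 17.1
Using m_x = ½√(2y² + 2z² - x²):
m_a = ½√(2·14.5² + 2·17.1² - 12.4²) = ½√851.56 = 14.59
m_b = ½√(2·12.4² + 2·17.1² - 14.5²) = ½√682.09 = 13.06
m_c = ½√(2·12.4² + 2·14.5² - 17.1²) = ½√435.61 = 10.44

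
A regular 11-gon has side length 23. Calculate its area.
For a regular 11-gon with side length s = 23:
Apothem a = s / (2*tan(pi/11)) = 23 / (2*tan(pi/11)) ≈ 39.1654
Perimeter P = 11 * 23 = 253
Area = (1/2) * P * a = (1/2) * 253 * 39.1654 = 4954.42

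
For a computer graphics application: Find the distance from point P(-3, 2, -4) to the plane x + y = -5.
d = |1(-3) + 1(2) + 0(-4) - (-5)| / √(1² + 1² + 0²) = 4/√2 = 2.828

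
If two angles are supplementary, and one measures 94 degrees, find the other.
Supplementary angles sum to 180 degrees.
Other angle = 180 - 94
Other angle = 86 degrees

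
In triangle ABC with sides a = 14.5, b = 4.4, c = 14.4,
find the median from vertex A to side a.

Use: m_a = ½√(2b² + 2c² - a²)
m_a = ½√(2·4.4² + 2·14.4² - 14.5²)
m_a = ½√(38.72 + 414.72 - 210.25) = ½√243.19 = 7.797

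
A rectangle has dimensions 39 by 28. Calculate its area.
Area = length * width
Area = 39 * 28
Area = 1092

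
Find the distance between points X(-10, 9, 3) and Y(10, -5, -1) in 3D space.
d = √[(20)² + (-14)² + (-4)²] = √612 = 24.74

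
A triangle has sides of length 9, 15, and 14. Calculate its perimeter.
Perimeter = sum of all sides
Perimeter = 9 + 15 + 14
Perimeter = 38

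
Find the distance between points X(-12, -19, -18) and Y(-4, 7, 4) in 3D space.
d = √[(8)² + (26)² + (22)²] = √1224 = 34.99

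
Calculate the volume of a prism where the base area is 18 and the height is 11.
Volume = base area * height
Volume = 18 * 11
Volume = 198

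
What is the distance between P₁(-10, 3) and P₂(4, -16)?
Using the distance formula: d = sqrt((x₂-x₁)² + (y₂-y₁)²)
dx = 4 - (-10) = 14
dy = (-16) - 3 = -19
d = sqrt(14² + (-19)²) = sqrt(196 + 361) = sqrt(557) = 23.60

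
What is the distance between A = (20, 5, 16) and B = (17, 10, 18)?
d = √[(-3)² + (5)² + (2)²] = √38 = 6.164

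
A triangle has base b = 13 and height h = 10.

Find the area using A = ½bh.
A = ½·13·10 = 65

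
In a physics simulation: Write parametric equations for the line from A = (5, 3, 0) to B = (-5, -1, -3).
Direction vector d = B - A = (-10, -4, -3)
x = 5 - 10t, y = 3 - 4t, z = 0 - 3t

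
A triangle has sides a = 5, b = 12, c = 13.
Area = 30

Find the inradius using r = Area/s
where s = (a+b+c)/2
s = (5+12+13)/2 = 15
r = Area/s = 30/15 = 2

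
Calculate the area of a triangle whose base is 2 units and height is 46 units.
Area = (1/2) * base * height
Area = (1/2) * 2 * 46
Area = 46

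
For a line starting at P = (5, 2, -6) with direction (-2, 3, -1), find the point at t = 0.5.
P(0.5) = (5 + (-2)(0.5), 2 + 3(0.5), -6 + (-1)(0.5)) = (4, 3.5, -6.5)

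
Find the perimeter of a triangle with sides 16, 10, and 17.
Perimeter = sum of all sides
Perimeter = 16 + 10 + 17
Perimeter = 43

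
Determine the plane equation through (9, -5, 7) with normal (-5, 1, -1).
d = n·P = (-5)(9) + (1)(-5) + (-1)(7) = -57
Plane: -5x + y - z = -57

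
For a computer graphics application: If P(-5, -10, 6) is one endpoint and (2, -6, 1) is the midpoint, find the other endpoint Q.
Q = (2×2 - (-5), 2×(-6) - (-10), 2×1 - 6) = (9, -2, -4)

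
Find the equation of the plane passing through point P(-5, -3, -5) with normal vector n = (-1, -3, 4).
d = n·P = (-1)(-5) + (-3)(-3) + (4)(-5) = -6
Plane: -x - 3y + 4z = -6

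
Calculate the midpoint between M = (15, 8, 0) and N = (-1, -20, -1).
Midpoint = ((15-1)/2, (8-20)/2, (0-1)/2) = (7, -6, -0.5)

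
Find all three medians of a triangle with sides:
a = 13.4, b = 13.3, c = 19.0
Using m_x = ½√(2y² + 2z² - x²):
m_a = ½√(2·13.3² + 2·19.0² - 13.4²) = ½√896.22 = 14.97
m_b = ½√(2·13.4² + 2·19.0² - 13.3²) = ½√904.23 = 15.04
m_c = ½√(2·13.4² + 2·13.3² - 19.0²) = ½√351.9 = 9.379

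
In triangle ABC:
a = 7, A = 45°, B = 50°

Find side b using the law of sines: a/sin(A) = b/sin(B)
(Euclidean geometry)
b = a·sin(B)/sin(A) = 7·sin(50°)/sin(45°)
b = 7·0.766044/0.707107 = 7.583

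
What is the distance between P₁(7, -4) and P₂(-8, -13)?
Using the distance formula: d = sqrt((x₂-x₁)² + (y₂-y₁)²)
dx = (-8) - 7 = -15
dy = (-13) - (-4) = -9
d = sqrt((-15)² + (-9)²) = sqrt(225 + 81) = sqrt(306) = 17.49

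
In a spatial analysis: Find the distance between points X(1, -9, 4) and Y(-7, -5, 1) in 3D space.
d = √[(-8)² + (4)² + (-3)²] = √89 = 9.434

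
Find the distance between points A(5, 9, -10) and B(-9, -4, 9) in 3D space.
d = √[(-14)² + (-13)² + (19)²] = √726 = 26.94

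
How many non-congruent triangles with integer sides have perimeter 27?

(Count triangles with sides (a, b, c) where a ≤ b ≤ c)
With a ≤ b ≤ c and a + b + c = 27, the triangle inequality a + b > c gives c < 27/2, so c ≤ 13.
Iterate a from 1 to ⌊p/3⌋ = 9; for each a, b ranges from a to ⌊(p−a)/2⌋ with c = p − a − b, keeping only c ≥ b.
Triples: (1, 13, 13), (2, 12, 13), (3, 11, 13), …
Count = 19 triangles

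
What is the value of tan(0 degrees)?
tan(0 degrees) = 0
Decimal approximation: 0.0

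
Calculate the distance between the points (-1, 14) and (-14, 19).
Using the distance formula: d = sqrt((x₂-x₁)² + (y₂-y₁)²)
dx = (-14) - (-1) = -13
dy = 19 - 14 = 5
d = sqrt((-13)² + 5²) = sqrt(169 + 25) = sqrt(194) = 13.93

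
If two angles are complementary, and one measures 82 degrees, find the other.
Complementary angles sum to 90 degrees.
Other angle = 90 - 82
Other angle = 8 degrees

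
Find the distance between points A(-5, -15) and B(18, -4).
Using the distance formula: d = sqrt((x₂-x₁)² + (y₂-y₁)²)
dx = 18 - (-5) = 23
dy = (-4) - (-15) = 11
d = sqrt(23² + 11²) = sqrt(529 + 121) = sqrt(650) = 25.50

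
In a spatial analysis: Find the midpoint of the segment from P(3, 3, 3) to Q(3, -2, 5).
Midpoint = ((3+3)/2, (3-2)/2, (3+5)/2) = (3, 0.5, 4)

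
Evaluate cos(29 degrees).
cos(29 degrees) = 0.8746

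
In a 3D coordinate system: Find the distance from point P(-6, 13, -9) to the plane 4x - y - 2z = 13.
d = |4(-6) + (-1)(13) + (-2)(-9) - (13)| / √(4² + (-1)² + (-2)²) = 32/√21 = 6.983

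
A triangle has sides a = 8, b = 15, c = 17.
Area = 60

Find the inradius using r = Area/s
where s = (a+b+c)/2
s = (8+15+17)/2 = 20
r = Area/s = 60/20 = 3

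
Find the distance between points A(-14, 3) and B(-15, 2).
Using the distance formula: d = sqrt((x₂-x₁)² + (y₂-y₁)²)
dx = (-15) - (-14) = -1
dy = 2 - 3 = -1
d = sqrt((-1)² + (-1)²) = sqrt(1 + 1) = sqrt(2) = 1.41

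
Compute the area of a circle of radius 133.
Area = pi * r²
Area = pi * 133²
Area = pi * 17689
Area = 55571.63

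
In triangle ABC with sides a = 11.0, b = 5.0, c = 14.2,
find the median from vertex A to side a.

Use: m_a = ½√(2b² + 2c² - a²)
m_a = ½√(2·5.0² + 2·14.2² - 11.0²)
m_a = ½√(50 + 403.28 - 121) = ½√332.28 = 9.114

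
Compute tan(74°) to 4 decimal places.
tan(74 degrees) = 3.4874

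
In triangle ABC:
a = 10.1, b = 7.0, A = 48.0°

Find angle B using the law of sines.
sin(B)/b = sin(A)/a
sin(B) = b·sin(A)/a = 7.0·sin(48.0°)/10.1 = 0.515051
B = arcsin(0.515051) = 31°  (b ≤ a, so B ≤ A and the acute solution is unique)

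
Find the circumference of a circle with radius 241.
Circumference = 2 * pi * r
Circumference = 2 * pi * 241
Circumference = 1514.25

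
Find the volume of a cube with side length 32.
Volume = s³
Volume = 32³
Volume = 32768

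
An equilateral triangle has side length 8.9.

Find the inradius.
For an equilateral triangle, r = s/(2√3) where s is the side.
r = 8.9/(2√3) = 8.9/3.464102 = 2.569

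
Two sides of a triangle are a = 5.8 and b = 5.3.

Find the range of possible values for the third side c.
By the triangle inequality: |a - b| < c < a + b
|5.8 - 5.3| < c < 5.8 + 5.3
0.5 < c < 11.1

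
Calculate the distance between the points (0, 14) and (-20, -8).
Using the distance formula: d = sqrt((x₂-x₁)² + (y₂-y₁)²)
dx = (-20) - 0 = -20
dy = (-8) - 14 = -22
d = sqrt((-20)² + (-22)²) = sqrt(400 + 484) = sqrt(884) = 29.73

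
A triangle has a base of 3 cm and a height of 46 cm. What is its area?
Area = (1/2) * base * height
Area = (1/2) * 3 * 46
Area = 69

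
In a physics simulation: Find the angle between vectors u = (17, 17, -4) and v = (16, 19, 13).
u·v = 543, |u|² = 594, |v|² = 786
cos θ = 543/√466884 ≈ 0.7947
θ ≈ 37.37°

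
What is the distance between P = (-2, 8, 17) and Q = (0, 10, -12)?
d = √[(2)² + (2)² + (-29)²] = √849 = 29.14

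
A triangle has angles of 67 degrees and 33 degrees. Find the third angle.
Sum of angles in a triangle = 180 degrees
Third angle = 180 - 67 - 33
Third angle = 80 degrees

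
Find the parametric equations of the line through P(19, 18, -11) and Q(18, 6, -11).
Direction vector d = Q - P = (-1, -12, 0)
x = 19 - t, y = 18 - 12t, z = -11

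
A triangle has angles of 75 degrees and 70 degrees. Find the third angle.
Sum of angles in a triangle = 180 degrees
Third angle = 180 - 75 - 70
Third angle = 35 degrees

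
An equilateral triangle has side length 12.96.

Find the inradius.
For an equilateral triangle, r = s/(2√3) where s is the side.
r = 12.96/(2√3) = 12.96/3.464102 = 3.741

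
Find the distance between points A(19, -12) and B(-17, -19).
Using the distance formula: d = sqrt((x₂-x₁)² + (y₂-y₁)²)
dx = (-17) - 19 = -36
dy = (-19) - (-12) = -7
d = sqrt((-36)² + (-7)²) = sqrt(1296 + 49) = sqrt(1345) = 36.67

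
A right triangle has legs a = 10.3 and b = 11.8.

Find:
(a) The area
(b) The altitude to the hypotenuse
(a) Area = ½ab = ½·10.3·11.8 = 60.77
(b) Hypotenuse c = √(10.3² + 11.8²) = √245.33 = 15.663
    Area = ½·c·h_c  →  h_c = 2·Area/c = 2·60.77/15.663 = 7.76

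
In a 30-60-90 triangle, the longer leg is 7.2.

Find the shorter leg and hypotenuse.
In a 30-60-90 triangle, sides are in ratio 1 : √3 : 2.
Long leg = short leg·√3  →  short leg = 7.2/√3 = 4.157
Hypotenuse = 2·(short leg) = 2·7.2/√3 = 8.314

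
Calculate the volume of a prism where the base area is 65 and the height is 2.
Volume = base area * height
Volume = 65 * 2
Volume = 130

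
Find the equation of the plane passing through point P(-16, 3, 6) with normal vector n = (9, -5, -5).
d = n·P = (9)(-16) + (-5)(3) + (-5)(6) = -189
Plane: 9x - 5y - 5z = -189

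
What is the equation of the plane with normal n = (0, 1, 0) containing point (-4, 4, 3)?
d = n·P = (0)(-4) + (1)(4) + (0)(3) = 4
Plane: y = 4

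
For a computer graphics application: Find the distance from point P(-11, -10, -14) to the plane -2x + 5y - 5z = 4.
d = |(-2)(-11) + 5(-10) + (-5)(-14) - (4)| / √((-2)² + 5² + (-5)²) = 38/√54 = 5.171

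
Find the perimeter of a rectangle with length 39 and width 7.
Perimeter = 2 * (length + width)
Perimeter = 2 * (39 + 7)
Perimeter = 2 * 46
Perimeter = 92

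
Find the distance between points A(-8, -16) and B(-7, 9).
Using the distance formula: d = sqrt((x₂-x₁)² + (y₂-y₁)²)
dx = (-7) - (-8) = 1
dy = 9 - (-16) = 25
d = sqrt(1² + 25²) = sqrt(1 + 625) = sqrt(626) = 25.02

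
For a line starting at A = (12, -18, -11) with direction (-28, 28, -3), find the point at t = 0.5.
P(0.5) = (12 + (-28)(0.5), -18 + 28(0.5), -11 + (-3)(0.5)) = (-2, -4, -12.5)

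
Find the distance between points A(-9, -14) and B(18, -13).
Using the distance formula: d = sqrt((x₂-x₁)² + (y₂-y₁)²)
dx = 18 - (-9) = 27
dy = (-13) - (-14) = 1
d = sqrt(27² + 1²) = sqrt(729 + 1) = sqrt(730) = 27.02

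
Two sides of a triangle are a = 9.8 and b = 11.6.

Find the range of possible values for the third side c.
By the triangle inequality: |a - b| < c < a + b
|9.8 - 11.6| < c < 9.8 + 11.6
1.8 < c < 21.4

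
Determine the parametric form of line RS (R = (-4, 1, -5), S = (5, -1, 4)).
Direction vector d = S - R = (9, -2, 9)
x = -4 + 9t, y = 1 - 2t, z = -5 + 9t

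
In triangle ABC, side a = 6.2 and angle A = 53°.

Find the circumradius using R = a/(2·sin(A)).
R = a/(2·sin(A)) = 6.2/(2·sin(53°))
R = 6.2/(2·0.798636) = 6.2/1.597271 = 3.882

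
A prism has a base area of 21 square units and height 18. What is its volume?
Volume = base area * height
Volume = 21 * 18
Volume = 378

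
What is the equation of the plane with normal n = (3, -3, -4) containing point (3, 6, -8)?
d = n·P = (3)(3) + (-3)(6) + (-4)(-8) = 23
Plane: 3x - 3y - 4z = 23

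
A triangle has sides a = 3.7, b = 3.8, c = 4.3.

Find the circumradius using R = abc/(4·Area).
s = (a+b+c)/2 = 5.9
Area = √(s(s-a)(s-b)(s-c)) = √(5.9·2.2·2.1·1.6) = 6.604
R = abc/(4·Area) = (3.7·3.8·4.3)/(4·6.604) = 60.458/26.416 = 2.289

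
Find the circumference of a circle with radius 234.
Circumference = 2 * pi * r
Circumference = 2 * pi * 234
Circumference = 1470.27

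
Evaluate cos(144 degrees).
cos(144 degrees) = -0.809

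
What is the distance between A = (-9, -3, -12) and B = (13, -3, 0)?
d = √[(22)² + (0)² + (12)²] = √628 = 25.06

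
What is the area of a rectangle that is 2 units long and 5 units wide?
Area = length * width
Area = 2 * 5
Area = 10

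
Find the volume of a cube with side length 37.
Volume = s³
Volume = 37³
Volume = 50653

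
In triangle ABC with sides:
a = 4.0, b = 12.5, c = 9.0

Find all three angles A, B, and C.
By the law of cosines:
cos(A) = (b² + c² - a²)/(2bc) = 0.983333  →  A = 10.48°
cos(B) = (a² + c² - b²)/(2ac) = -0.822917  →  B = 145.4°
cos(C) = (a² + b² - c²)/(2ab) = 0.912500  →  C = 24.15°
Check: A + B + C = 180.0° ✓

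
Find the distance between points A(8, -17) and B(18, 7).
Using the distance formula: d = sqrt((x₂-x₁)² + (y₂-y₁)²)
dx = 18 - 8 = 10
dy = 7 - (-17) = 24
d = sqrt(10² + 24²) = sqrt(100 + 576) = sqrt(676) = 26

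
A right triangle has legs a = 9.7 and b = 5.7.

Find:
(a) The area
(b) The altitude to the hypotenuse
(a) Area = ½ab = ½·9.7·5.7 = 27.645
(b) Hypotenuse c = √(9.7² + 5.7²) = √126.58 = 11.2508
    Area = ½·c·h_c  →  h_c = 2·Area/c = 2·27.645/11.2508 = 4.914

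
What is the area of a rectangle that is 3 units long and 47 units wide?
Area = length * width
Area = 3 * 47
Area = 141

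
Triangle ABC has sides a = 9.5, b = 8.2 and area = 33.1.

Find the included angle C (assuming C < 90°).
Area = ½ab·sin(C)  →  sin(C) = 2·Area/(ab)
sin(C) = 2·33.1/(9.5·8.2) = 0.849807
C = arcsin(0.849807) = 58.19°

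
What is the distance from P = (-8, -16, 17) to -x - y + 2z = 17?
d = |(-1)(-8) + (-1)(-16) + 2(17) - (17)| / √((-1)² + (-1)² + 2²) = 41/√6 = 16.74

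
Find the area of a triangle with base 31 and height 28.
Area = (1/2) * base * height
Area = (1/2) * 31 * 28
Area = 434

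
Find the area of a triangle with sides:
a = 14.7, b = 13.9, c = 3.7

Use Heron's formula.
s = (a+b+c)/2 = (14.7+13.9+3.7)/2 = 16.15
A = √(s(s-a)(s-b)(s-c)) = √(16.15·1.45·2.25·12.45)
A = √655.983 = 25.61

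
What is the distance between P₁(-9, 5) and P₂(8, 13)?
Using the distance formula: d = sqrt((x₂-x₁)² + (y₂-y₁)²)
dx = 8 - (-9) = 17
dy = 13 - 5 = 8
d = sqrt(17² + 8²) = sqrt(289 + 64) = sqrt(353) = 18.79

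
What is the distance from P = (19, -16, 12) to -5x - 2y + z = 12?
d = |(-5)(19) + (-2)(-16) + 1(12) - (12)| / √((-5)² + (-2)² + 1²) = 63/√30 = 11.5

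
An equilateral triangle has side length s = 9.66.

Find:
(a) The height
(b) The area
(a) Height h = s·√3/2 = 9.66·√3/2 = 8.366
(b) Area = (√3/4)·s² = (√3/4)·9.66² = (√3/4)·93.3156 = 40.41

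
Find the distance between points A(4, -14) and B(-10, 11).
Using the distance formula: d = sqrt((x₂-x₁)² + (y₂-y₁)²)
dx = (-10) - 4 = -14
dy = 11 - (-14) = 25
d = sqrt((-14)² + 25²) = sqrt(196 + 625) = sqrt(821) = 28.65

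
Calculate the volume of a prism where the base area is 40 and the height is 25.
Volume = base area * height
Volume = 40 * 25
Volume = 1000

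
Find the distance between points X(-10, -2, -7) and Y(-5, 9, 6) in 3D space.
d = √[(5)² + (11)² + (13)²] = √315 = 17.75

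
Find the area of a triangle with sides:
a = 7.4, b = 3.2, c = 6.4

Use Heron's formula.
s = (a+b+c)/2 = (7.4+3.2+6.4)/2 = 8.5
A = √(s(s-a)(s-b)(s-c)) = √(8.5·1.1·5.3·2.1)
A = √104.065 = 10.2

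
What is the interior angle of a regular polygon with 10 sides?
Interior angle of a regular n-gon = (n-2)*180/n
Interior angle = (10-2)*180/10
Interior angle = 8*180/10
Interior angle = 1440/10
Interior angle = 144 degrees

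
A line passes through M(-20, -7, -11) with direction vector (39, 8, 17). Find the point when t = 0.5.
P(0.5) = (-20 + 39(0.5), -7 + 8(0.5), -11 + 17(0.5)) = (-0.5, -3, -2.5)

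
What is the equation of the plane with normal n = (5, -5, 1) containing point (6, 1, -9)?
d = n·P = (5)(6) + (-5)(1) + (1)(-9) = 16
Plane: 5x - 5y + z = 16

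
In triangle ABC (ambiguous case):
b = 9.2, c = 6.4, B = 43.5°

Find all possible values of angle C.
sin(C)/c = sin(B)/b  →  sin(C) = c·sin(B)/b = 6.4·sin(43.5°)/9.2 = 0.478855
C₁ = arcsin(0.478855) = 28.61°,  C₂ = 180° - C₁ = 151.39°
Check C₂: A = 180° - 43.5° - 151.39° = -14.89° ≤ 0, rejected
C = 28.61° (one solution)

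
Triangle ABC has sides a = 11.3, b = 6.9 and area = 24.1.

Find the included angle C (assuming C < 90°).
Area = ½ab·sin(C)  →  sin(C) = 2·Area/(ab)
sin(C) = 2·24.1/(11.3·6.9) = 0.618186
C = arcsin(0.618186) = 38.18°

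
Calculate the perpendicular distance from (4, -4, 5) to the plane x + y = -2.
d = |1(4) + 1(-4) + 0(5) - (-2)| / √(1² + 1² + 0²) = 2/√2 = 1.414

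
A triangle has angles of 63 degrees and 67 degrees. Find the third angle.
Sum of angles in a triangle = 180 degrees
Third angle = 180 - 63 - 67
Third angle = 50 degrees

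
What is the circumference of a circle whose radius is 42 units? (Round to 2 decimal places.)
Circumference = 2 * pi * r
Circumference = 2 * pi * 42
Circumference = 263.89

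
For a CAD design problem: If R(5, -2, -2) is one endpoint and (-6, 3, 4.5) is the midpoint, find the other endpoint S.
S = (2×(-6) - 5, 2×3 - (-2), 2×4.5 - (-2)) = (-17, 8, 11)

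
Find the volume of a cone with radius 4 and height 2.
Volume = (1/3) * pi * r² * h
Volume = (1/3) * pi * 4² * 2
Volume = (1/3) * pi * 16 * 2
Volume = (1/3) * pi * 32
Volume = 33.51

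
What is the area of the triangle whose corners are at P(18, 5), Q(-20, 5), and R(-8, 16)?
Using the coordinate formula: Area = (1/2)|x₁(y₂-y₃) + x₂(y₃-y₁) + x₃(y₁-y₂)|
Area = (1/2)|18(5-16) + (-20)(16-5) + (-8)(5-5)|
Area = (1/2)|18*(-11) + (-20)*11 + (-8)*0|
Area = (1/2)|(-198) + (-220) + 0|
Area = (1/2)*418 = 209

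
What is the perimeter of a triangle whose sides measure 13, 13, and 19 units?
Perimeter = sum of all sides
Perimeter = 13 + 13 + 19
Perimeter = 45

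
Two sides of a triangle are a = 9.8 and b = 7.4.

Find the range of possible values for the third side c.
By the triangle inequality: |a - b| < c < a + b
|9.8 - 7.4| < c < 9.8 + 7.4
2.4 < c < 17.2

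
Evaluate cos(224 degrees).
cos(224 degrees) = -0.7193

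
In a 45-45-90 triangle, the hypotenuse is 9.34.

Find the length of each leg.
In a 45-45-90 triangle, hypotenuse = leg·√2  →  leg = hypotenuse/√2
leg = 9.34/√2 = 6.604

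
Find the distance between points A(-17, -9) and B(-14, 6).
Using the distance formula: d = sqrt((x₂-x₁)² + (y₂-y₁)²)
dx = (-14) - (-17) = 3
dy = 6 - (-9) = 15
d = sqrt(3² + 15²) = sqrt(9 + 225) = sqrt(234) = 15.30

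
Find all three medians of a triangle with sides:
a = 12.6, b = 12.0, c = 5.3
Using m_x = ½√(2y² + 2z² - x²):
m_a = ½√(2·12.0² + 2·5.3² - 12.6²) = ½√185.42 = 6.808
m_b = ½√(2·12.6² + 2·5.3² - 12.0²) = ½√229.7 = 7.578
m_c = ½√(2·12.6² + 2·12.0² - 5.3²) = ½√577.43 = 12.01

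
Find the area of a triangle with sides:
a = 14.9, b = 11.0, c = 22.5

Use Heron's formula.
s = (a+b+c)/2 = (14.9+11.0+22.5)/2 = 24.2
A = √(s(s-a)(s-b)(s-c)) = √(24.2·9.3·13.2·1.7)
A = √5050.35 = 71.07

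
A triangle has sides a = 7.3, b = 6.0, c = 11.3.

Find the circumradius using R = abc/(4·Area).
s = (a+b+c)/2 = 12.3
Area = √(s(s-a)(s-b)(s-c)) = √(12.3·5·6.3·1) = 19.6837
R = abc/(4·Area) = (7.3·6.0·11.3)/(4·19.6837) = 494.94/78.7348 = 6.286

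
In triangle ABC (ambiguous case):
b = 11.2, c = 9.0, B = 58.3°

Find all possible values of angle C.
sin(C)/c = sin(B)/b  →  sin(C) = c·sin(B)/b = 9.0·sin(58.3°)/11.2 = 0.683687
C₁ = arcsin(0.683687) = 43.13°,  C₂ = 180° - C₁ = 136.87°
Check C₂: A = 180° - 58.3° - 136.87° = -15.17° ≤ 0, rejected
C = 43.13° (one solution)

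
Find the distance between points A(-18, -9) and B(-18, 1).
Using the distance formula: d = sqrt((x₂-x₁)² + (y₂-y₁)²)
dx = (-18) - (-18) = 0
dy = 1 - (-9) = 10
d = sqrt(0² + 10²) = sqrt(0 + 100) = sqrt(100) = 10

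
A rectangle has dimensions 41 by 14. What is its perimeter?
Perimeter = 2 * (length + width)
Perimeter = 2 * (41 + 14)
Perimeter = 2 * 55
Perimeter = 110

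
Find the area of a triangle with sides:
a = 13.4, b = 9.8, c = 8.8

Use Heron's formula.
s = (a+b+c)/2 = (13.4+9.8+8.8)/2 = 16
A = √(s(s-a)(s-b)(s-c)) = √(16·2.6·6.2·7.2)
A = √1857.02 = 43.09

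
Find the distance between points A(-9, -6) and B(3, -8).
Using the distance formula: d = sqrt((x₂-x₁)² + (y₂-y₁)²)
dx = 3 - (-9) = 12
dy = (-8) - (-6) = -2
d = sqrt(12² + (-2)²) = sqrt(144 + 4) = sqrt(148) = 12.17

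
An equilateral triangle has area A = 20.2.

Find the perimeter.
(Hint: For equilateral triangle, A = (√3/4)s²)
A = (√3/4)s²  →  s² = 4A/√3 = 4·20.2/√3 = 46.6499
s = 6.83007
Perimeter = 3s = 20.49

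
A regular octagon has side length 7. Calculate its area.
For a regular 8-gon with side length s = 7:
Apothem a = s / (2*tan(pi/8)) = 7 / (2*tan(pi/8)) ≈ 8.4497
Perimeter P = 8 * 7 = 56
Area = (1/2) * P * a = (1/2) * 56 * 8.4497 = 236.59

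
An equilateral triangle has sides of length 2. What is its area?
Area = (sqrt(3)/4) * s²
Area = (sqrt(3)/4) * 2²
Area = (sqrt(3)/4) * 4
Area = 1.73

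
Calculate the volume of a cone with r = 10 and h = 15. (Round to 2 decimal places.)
Volume = (1/3) * pi * r² * h
Volume = (1/3) * pi * 10² * 15
Volume = (1/3) * pi * 100 * 15
Volume = (1/3) * pi * 1500
Volume = 1570.80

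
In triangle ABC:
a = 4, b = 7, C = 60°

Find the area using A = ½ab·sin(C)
A = ½·4·7·sin(60°) = ½·28·0.866025 = 12.12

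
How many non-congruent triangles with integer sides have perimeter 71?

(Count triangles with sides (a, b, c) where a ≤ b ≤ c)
With a ≤ b ≤ c and a + b + c = 71, the triangle inequality a + b > c gives c < 71/2, so c ≤ 35.
Iterate a from 1 to ⌊p/3⌋ = 23; for each a, b ranges from a to ⌊(p−a)/2⌋ with c = p − a − b, keeping only c ≥ b.
Triples: (1, 35, 35), (2, 34, 35), (3, 33, 35), …
Count = 114 triangles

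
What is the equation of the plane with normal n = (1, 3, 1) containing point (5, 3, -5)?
d = n·P = (1)(5) + (3)(3) + (1)(-5) = 9
Plane: x + 3y + z = 9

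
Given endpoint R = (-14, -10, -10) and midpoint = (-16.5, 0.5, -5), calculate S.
S = (2×(-16.5) - (-14), 2×0.5 - (-10), 2×(-5) - (-10)) = (-19, 11, 0)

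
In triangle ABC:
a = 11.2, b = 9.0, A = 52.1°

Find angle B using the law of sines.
sin(B)/b = sin(A)/a
sin(B) = b·sin(A)/a = 9.0·sin(52.1°)/11.2 = 0.634085
B = arcsin(0.634085) = 39.35°  (b ≤ a, so B ≤ A and the acute solution is unique)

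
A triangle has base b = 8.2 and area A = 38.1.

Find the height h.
A = ½bh  →  h = 2A/b
h = 2·38.1/8.2 = 9.293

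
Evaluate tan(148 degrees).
tan(148 degrees) = -0.6249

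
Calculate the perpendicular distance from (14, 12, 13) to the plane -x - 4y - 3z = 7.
d = |(-1)(14) + (-4)(12) + (-3)(13) - (7)| / √((-1)² + (-4)² + (-3)²) = 108/√26 = 21.18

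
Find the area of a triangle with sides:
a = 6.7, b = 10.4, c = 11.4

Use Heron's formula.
s = (a+b+c)/2 = (6.7+10.4+11.4)/2 = 14.25
A = √(s(s-a)(s-b)(s-c)) = √(14.25·7.55·3.85·2.85)
A = √1180.5 = 34.36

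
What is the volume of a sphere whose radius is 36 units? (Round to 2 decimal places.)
Volume = (4/3) * pi * r³
Volume = (4/3) * pi * 36³
Volume = (4/3) * pi * 46656
Volume = 195432.20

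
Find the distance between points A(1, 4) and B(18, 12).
Using the distance formula: d = sqrt((x₂-x₁)² + (y₂-y₁)²)
dx = 18 - 1 = 17
dy = 12 - 4 = 8
d = sqrt(17² + 8²) = sqrt(289 + 64) = sqrt(353) = 18.79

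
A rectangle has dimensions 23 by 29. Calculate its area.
Area = length * width
Area = 23 * 29
Area = 667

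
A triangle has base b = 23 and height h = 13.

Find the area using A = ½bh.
A = ½·23·13 = 149.5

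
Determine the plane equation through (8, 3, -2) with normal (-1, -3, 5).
d = n·P = (-1)(8) + (-3)(3) + (5)(-2) = -27
Plane: -x - 3y + 5z = -27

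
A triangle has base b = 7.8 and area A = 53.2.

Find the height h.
A = ½bh  →  h = 2A/b
h = 2·53.2/7.8 = 13.64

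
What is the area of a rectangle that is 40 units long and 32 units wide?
Area = length * width
Area = 40 * 32
Area = 1280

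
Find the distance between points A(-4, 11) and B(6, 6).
Using the distance formula: d = sqrt((x₂-x₁)² + (y₂-y₁)²)
dx = 6 - (-4) = 10
dy = 6 - 11 = -5
d = sqrt(10² + (-5)²) = sqrt(100 + 25) = sqrt(125) = 11.18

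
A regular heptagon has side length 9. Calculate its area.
For a regular 7-gon with side length s = 9:
Apothem a = s / (2*tan(pi/7)) = 9 / (2*tan(pi/7)) ≈ 9.3443
Perimeter P = 7 * 9 = 63
Area = (1/2) * P * a = (1/2) * 63 * 9.3443 = 294.35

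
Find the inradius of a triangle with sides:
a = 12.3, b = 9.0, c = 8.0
s = (a+b+c)/2 = (12.3+9.0+8.0)/2 = 14.65
Area = √(s(s-a)(s-b)(s-c)) = √(14.65·2.35·5.65·6.65) = 35.9656
r = Area/s = 35.9656/14.65 = 2.455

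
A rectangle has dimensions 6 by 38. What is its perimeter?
Perimeter = 2 * (length + width)
Perimeter = 2 * (6 + 38)
Perimeter = 2 * 44
Perimeter = 88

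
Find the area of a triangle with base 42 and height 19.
Area = (1/2) * base * height
Area = (1/2) * 42 * 19
Area = 399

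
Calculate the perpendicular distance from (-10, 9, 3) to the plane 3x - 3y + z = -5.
d = |3(-10) + (-3)(9) + 1(3) - (-5)| / √(3² + (-3)² + 1²) = 49/√19 = 11.24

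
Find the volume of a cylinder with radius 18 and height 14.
Volume = pi * r² * h
Volume = pi * 18² * 14
Volume = pi * 324 * 14
Volume = pi * 4536
Volume = 14250.26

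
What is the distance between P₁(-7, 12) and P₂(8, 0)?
Using the distance formula: d = sqrt((x₂-x₁)² + (y₂-y₁)²)
dx = 8 - (-7) = 15
dy = 0 - 12 = -12
d = sqrt(15² + (-12)²) = sqrt(225 + 144) = sqrt(369) = 19.21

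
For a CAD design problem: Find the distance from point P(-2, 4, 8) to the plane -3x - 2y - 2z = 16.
d = |(-3)(-2) + (-2)(4) + (-2)(8) - (16)| / √((-3)² + (-2)² + (-2)²) = 34/√17 = 8.246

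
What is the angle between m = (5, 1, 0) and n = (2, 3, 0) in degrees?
m·n = 13, |m|² = 26, |n|² = 13
cos θ = 13/√338 ≈ 0.7071
θ ≈ 45.0°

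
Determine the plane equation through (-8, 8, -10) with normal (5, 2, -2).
d = n·P = (5)(-8) + (2)(8) + (-2)(-10) = -4
Plane: 5x + 2y - 2z = -4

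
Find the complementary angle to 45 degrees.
Complementary angles sum to 90 degrees.
Other angle = 90 - 45
Other angle = 45 degrees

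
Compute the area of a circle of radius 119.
Area = pi * r²
Area = pi * 119²
Area = pi * 14161
Area = 44488.09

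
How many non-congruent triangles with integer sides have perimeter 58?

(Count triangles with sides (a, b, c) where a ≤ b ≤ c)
With a ≤ b ≤ c and a + b + c = 58, the triangle inequality a + b > c gives c < 58/2, so c ≤ 28.
Iterate a from 1 to ⌊p/3⌋ = 19; for each a, b ranges from a to ⌊(p−a)/2⌋ with c = p − a − b, keeping only c ≥ b.
Triples: (2, 28, 28), (3, 27, 28), (4, 26, 28), …
Count = 70 triangles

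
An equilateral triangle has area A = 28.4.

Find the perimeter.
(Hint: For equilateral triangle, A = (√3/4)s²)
A = (√3/4)s²  →  s² = 4A/√3 = 4·28.4/√3 = 65.587
s = 8.09858
Perimeter = 3s = 24.3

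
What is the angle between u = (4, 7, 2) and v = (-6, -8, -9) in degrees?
u·v = -98, |u|² = 69, |v|² = 181
cos θ = -98/√12489 ≈ -0.8769
θ ≈ 151.3°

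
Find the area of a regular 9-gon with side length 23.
For a regular 9-gon with side length s = 23:
Apothem a = s / (2*tan(pi/9)) = 23 / (2*tan(pi/9)) ≈ 31.59599
Perimeter P = 9 * 23 = 207
Area = (1/2) * P * a = (1/2) * 207 * 31.59599 = 3270.18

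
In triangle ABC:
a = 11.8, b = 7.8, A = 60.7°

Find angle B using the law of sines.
sin(B)/b = sin(A)/a
sin(B) = b·sin(A)/a = 7.8·sin(60.7°)/11.8 = 0.576453
B = arcsin(0.576453) = 35.2°  (b ≤ a, so B ≤ A and the acute solution is unique)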